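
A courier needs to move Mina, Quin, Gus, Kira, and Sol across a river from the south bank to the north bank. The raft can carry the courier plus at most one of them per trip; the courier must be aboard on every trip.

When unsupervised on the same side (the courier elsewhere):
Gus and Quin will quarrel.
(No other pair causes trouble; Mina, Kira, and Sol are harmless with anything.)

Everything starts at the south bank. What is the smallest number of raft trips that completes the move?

Counting alone: the courier can take at most 1 across per trip to the north bank, so moving all 5 needs at least 5 loaded trips out, with a return between consecutive ones — at least 9 crossings.
The plan below uses exactly 9 crossings, so it is optimal:
1. Courier goes to the north bank with Quin.
2. Courier goes back to the south bank alone.
3. Courier goes to the north bank with Mina.
4. Courier goes back to the south bank alone.
5. Courier goes to the north bank with Kira.
6. Courier goes back to the south bank alone.
7. Courier goes to the north bank with Sol.
8. Courier goes back to the south bank alone.
9. Courier goes to the north bank with Gus.

9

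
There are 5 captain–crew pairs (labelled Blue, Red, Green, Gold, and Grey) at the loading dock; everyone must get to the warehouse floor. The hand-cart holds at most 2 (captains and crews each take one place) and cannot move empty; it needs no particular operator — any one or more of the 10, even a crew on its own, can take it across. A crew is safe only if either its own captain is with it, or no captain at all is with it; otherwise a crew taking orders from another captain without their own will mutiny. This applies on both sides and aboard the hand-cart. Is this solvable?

No

Following every safe sequence of crossings from the start, the most of the 10 that can be at the warehouse floor as the hand-cart arrives there on crossings 1, 3, 5, 7 is 2, 3, 4, 5 respectively; the best ever achieved is 5 of 10.
From crossing 9 on, no configuration arises that was not already reachable earlier: only 82 distinct safe configurations (who is on which side, and where the hand-cart is) can ever be reached, none of them has everyone across, and every continuation just revisits them. So no valid plan exists.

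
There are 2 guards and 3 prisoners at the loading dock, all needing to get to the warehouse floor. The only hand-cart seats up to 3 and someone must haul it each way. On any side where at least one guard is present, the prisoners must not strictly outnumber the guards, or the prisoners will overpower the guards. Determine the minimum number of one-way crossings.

impossible

The prisoners already outnumber the guards at the loading dock before anyone moves, so the starting position itself is disallowed.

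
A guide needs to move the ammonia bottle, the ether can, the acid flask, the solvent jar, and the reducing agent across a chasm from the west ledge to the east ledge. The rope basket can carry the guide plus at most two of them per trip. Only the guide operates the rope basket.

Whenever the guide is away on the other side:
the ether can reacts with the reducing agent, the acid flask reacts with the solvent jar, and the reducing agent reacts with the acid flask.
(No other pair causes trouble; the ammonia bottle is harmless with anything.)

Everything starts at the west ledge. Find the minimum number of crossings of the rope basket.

5

Counting alone: the guide can take at most 2 across per trip to the east ledge, so moving all 5 needs at least 3 loaded trips out, with a return between consecutive ones — at least 5 crossings.
The plan below uses exactly 5 crossings, so it is optimal:
1. Guide goes to the east ledge with the acid flask and the ether can.  [the west ledge: the ammonia bottle, the reducing agent, the solvent jar | the east ledge: the acid flask, the ether can]
2. Guide goes back to the west ledge alone.  [the west ledge: the ammonia bottle, the reducing agent, the solvent jar | the east ledge: the acid flask, the ether can]
3. Guide goes to the east ledge with the ammonia bottle.  [the west ledge: the reducing agent, the solvent jar | the east ledge: the acid flask, the ammonia bottle, the ether can]
4. Guide goes back to the west ledge alone.  [the west ledge: the reducing agent, the solvent jar | the east ledge: the acid flask, the ammonia bottle, the ether can]
5. Guide goes to the east ledge with the reducing agent and the solvent jar.  [the west ledge: — | the east ledge: the acid flask, the ammonia bottle, the ether can, the reducing agent, the solvent jar]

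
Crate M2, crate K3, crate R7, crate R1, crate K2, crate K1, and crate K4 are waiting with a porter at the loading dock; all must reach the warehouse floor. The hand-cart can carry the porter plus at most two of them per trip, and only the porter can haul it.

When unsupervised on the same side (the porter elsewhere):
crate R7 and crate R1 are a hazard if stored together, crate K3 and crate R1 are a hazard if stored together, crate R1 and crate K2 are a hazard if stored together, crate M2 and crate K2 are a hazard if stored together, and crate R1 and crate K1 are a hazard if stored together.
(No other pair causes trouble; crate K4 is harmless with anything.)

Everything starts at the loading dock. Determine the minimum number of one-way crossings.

Counting alone: the porter can take at most 2 across per trip to the warehouse floor, so moving all 7 needs at least 4 loaded trips out, with a return between consecutive ones — at least 7 crossings.
The safety rule pushes this higher. Following every safe sequence of crossings, the most of the 7 that can be at the warehouse floor as the hand-cart arrives there on crossing 7 is 6 — never all 7.
So no plan with fewer than 9 crossings exists, and this one achieves 9:
1. Porter goes to the warehouse floor with crate M2 and crate R1.
2. Porter goes back to the loading dock alone.
3. Porter goes to the warehouse floor with crate K4.
4. Porter goes back to the loading dock alone.
5. Porter goes to the warehouse floor with crate K3 and crate R7.
6. Porter goes back to the loading dock with crate R1.
7. Porter goes to the warehouse floor with crate K1 and crate R1.
8. Porter goes back to the loading dock with crate R1.
9. Porter goes to the warehouse floor with crate K2 and crate R1.

9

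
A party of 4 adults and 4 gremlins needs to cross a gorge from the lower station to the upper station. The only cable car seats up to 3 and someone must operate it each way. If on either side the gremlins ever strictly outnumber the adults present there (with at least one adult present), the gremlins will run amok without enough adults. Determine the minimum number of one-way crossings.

Counting alone: each trip to the upper station takes at most 3 across and each return brings at least 1 back, so after t trips out (and t−1 returns) at most 3t − (t−1) of the 8 are across; that first reaches 8 at t = 4, so at least 7 crossings are needed.
The safety rule pushes this higher. Following every safe sequence of crossings, the most of the 8 that can be at the upper station as the cable car arrives there on crossing 7 is 7 — never all 8.
So no plan with fewer than 9 crossings exists, and this one achieves 9:
1. 2 gremlins → the upper station.  (the lower station: 4A 2G; the upper station: 0A 2G)
2. 1 gremlin ← the lower station.  (the lower station: 4A 3G; the upper station: 0A 1G)
3. 3 gremlins → the upper station.  (the lower station: 4A 0G; the upper station: 0A 4G)
4. 1 gremlin ← the lower station.  (the lower station: 4A 1G; the upper station: 0A 3G)
5. 3 adults → the upper station.  (the lower station: 1A 1G; the upper station: 3A 3G)
6. 1 adult and 1 gremlin ← the lower station.  (the lower station: 2A 2G; the upper station: 2A 2G)
7. 2 adults → the upper station.  (the lower station: 0A 2G; the upper station: 4A 2G)
8. 1 gremlin ← the lower station.  (the lower station: 0A 3G; the upper station: 4A 1G)
9. 3 gremlins → the upper station.  (the lower station: 0A 0G; the upper station: 4A 4G)

9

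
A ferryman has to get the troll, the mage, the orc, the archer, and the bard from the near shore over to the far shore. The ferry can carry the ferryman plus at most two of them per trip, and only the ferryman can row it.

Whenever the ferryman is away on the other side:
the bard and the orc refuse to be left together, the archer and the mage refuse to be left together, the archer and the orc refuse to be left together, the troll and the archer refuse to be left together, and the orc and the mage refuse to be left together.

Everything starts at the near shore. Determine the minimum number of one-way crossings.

Counting alone: the ferryman can take at most 2 across per trip to the far shore, so moving all 5 needs at least 3 loaded trips out, with a return between consecutive ones — at least 5 crossings.
The safety rule pushes this higher. Following every safe sequence of crossings, the most of the 5 that can be at the far shore as the ferry arrives there on crossing 5 is 4 — never all 5.
So no plan with fewer than 7 crossings exists, and this one achieves 7:
1. Ferryman goes to the far shore with the archer and the orc.
2. Ferryman goes back to the near shore with the orc.
3. Ferryman goes to the far shore with the orc and the troll.
4. Ferryman goes back to the near shore with the archer.
5. Ferryman goes to the far shore with the bard and the mage.
6. Ferryman goes back to the near shore with the orc.
7. Ferryman goes to the far shore with the archer and the orc.

7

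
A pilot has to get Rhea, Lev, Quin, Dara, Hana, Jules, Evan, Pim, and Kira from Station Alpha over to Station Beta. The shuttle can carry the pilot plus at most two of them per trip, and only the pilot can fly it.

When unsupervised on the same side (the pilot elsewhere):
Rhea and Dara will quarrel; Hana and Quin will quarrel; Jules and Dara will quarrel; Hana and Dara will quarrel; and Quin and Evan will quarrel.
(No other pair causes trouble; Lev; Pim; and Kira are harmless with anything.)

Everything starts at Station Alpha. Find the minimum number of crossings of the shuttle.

Counting alone: the pilot can take at most 2 across per trip to Station Beta, so moving all 9 needs at least 5 loaded trips out, with a return between consecutive ones — at least 9 crossings.
The safety rule pushes this higher. Following every safe sequence of crossings, the most of the 9 that can be at Station Beta as the shuttle arrives there on crossing 9 is 8 — never all 9.
So no plan with fewer than 11 crossings exists, and this one achieves 11:
1. Pilot goes to Station Beta with Dara and Quin.  [Station Alpha: Evan, Hana, Jules, Kira, Lev, Pim, Rhea | Station Beta: Dara, Quin]
2. Pilot goes back to Station Alpha alone.  [Station Alpha: Evan, Hana, Jules, Kira, Lev, Pim, Rhea | Station Beta: Dara, Quin]
3. Pilot goes to Station Beta with Rhea.  [Station Alpha: Evan, Hana, Jules, Kira, Lev, Pim | Station Beta: Dara, Quin, Rhea]
4. Pilot goes back to Station Alpha with Dara.  [Station Alpha: Dara, Evan, Hana, Jules, Kira, Lev, Pim | Station Beta: Quin, Rhea]
5. Pilot goes to Station Beta with Hana and Jules.  [Station Alpha: Dara, Evan, Kira, Lev, Pim | Station Beta: Hana, Jules, Quin, Rhea]
6. Pilot goes back to Station Alpha with Quin.  [Station Alpha: Dara, Evan, Kira, Lev, Pim, Quin | Station Beta: Hana, Jules, Rhea]
7. Pilot goes to Station Beta with Evan and Lev.  [Station Alpha: Dara, Kira, Pim, Quin | Station Beta: Evan, Hana, Jules, Lev, Rhea]
8. Pilot goes back to Station Alpha alone.  [Station Alpha: Dara, Kira, Pim, Quin | Station Beta: Evan, Hana, Jules, Lev, Rhea]
9. Pilot goes to Station Beta with Kira and Pim.  [Station Alpha: Dara, Quin | Station Beta: Evan, Hana, Jules, Kira, Lev, Pim, Rhea]
10. Pilot goes back to Station Alpha alone.  [Station Alpha: Dara, Quin | Station Beta: Evan, Hana, Jules, Kira, Lev, Pim, Rhea]
11. Pilot goes to Station Beta with Dara and Quin.  [Station Alpha: — | Station Beta: Dara, Evan, Hana, Jules, Kira, Lev, Pim, Quin, Rhea]

11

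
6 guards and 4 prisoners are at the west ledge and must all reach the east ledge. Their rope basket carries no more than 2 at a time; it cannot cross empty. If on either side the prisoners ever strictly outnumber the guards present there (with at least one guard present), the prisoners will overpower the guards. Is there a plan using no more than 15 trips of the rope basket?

No

Counting alone: each trip to the east ledge takes at most 2 across and each return brings at least 1 back, so after t trips out (and t−1 returns) at most 2t − (t−1) of the 10 are across; that first reaches 10 at t = 9, so at least 17 crossings are needed.
Since 15 < 17, 15 crossings cannot be enough. (The shortest complete plan in fact takes 17:)
1. 2 prisoners → the east ledge.  (the west ledge: 6G 2P; the east ledge: 0G 2P)
2. 1 prisoner ← the west ledge.  (the west ledge: 6G 3P; the east ledge: 0G 1P)
3. 2 prisoners → the east ledge.  (the west ledge: 6G 1P; the east ledge: 0G 3P)
4. 1 prisoner ← the west ledge.  (the west ledge: 6G 2P; the east ledge: 0G 2P)
5. 2 guards → the east ledge.  (the west ledge: 4G 2P; the east ledge: 2G 2P)
6. 1 prisoner ← the west ledge.  (the west ledge: 4G 3P; the east ledge: 2G 1P)
7. 1 guard and 1 prisoner → the east ledge.  (the west ledge: 3G 2P; the east ledge: 3G 2P)
8. 1 prisoner ← the west ledge.  (the west ledge: 3G 3P; the east ledge: 3G 1P)
9. 2 prisoners → the east ledge.  (the west ledge: 3G 1P; the east ledge: 3G 3P)
10. 1 prisoner ← the west ledge.  (the west ledge: 3G 2P; the east ledge: 3G 2P)
11. 1 guard and 1 prisoner → the east ledge.  (the west ledge: 2G 1P; the east ledge: 4G 3P)
12. 1 prisoner ← the west ledge.  (the west ledge: 2G 2P; the east ledge: 4G 2P)
13. 2 prisoners → the east ledge.  (the west ledge: 2G 0P; the east ledge: 4G 4P)
14. 1 prisoner ← the west ledge.  (the west ledge: 2G 1P; the east ledge: 4G 3P)
15. 1 guard and 1 prisoner → the east ledge.  (the west ledge: 1G 0P; the east ledge: 5G 4P)
16. 1 prisoner ← the west ledge.  (the west ledge: 1G 1P; the east ledge: 5G 3P)
17. 1 guard and 1 prisoner → the east ledge.  (the west ledge: 0G 0P; the east ledge: 6G 4P)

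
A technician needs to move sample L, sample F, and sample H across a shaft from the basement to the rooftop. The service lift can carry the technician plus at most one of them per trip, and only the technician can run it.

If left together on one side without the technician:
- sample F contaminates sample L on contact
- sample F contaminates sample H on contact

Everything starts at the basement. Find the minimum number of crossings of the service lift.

Counting alone: the technician can take at most 1 across per trip to the rooftop, so moving all 3 needs at least 3 loaded trips out, with a return between consecutive ones — at least 5 crossings.
The safety rule pushes this higher. Following every safe sequence of crossings, the most of the 3 that can be at the rooftop as the service lift arrives there on crossing 5 is 2 — never all 3.
So no plan with fewer than 7 crossings exists, and this one achieves 7:
1. Technician goes to the rooftop with sample F.  [the basement: sample H, sample L | the rooftop: sample F]
2. Technician goes back to the basement alone.  [the basement: sample H, sample L | the rooftop: sample F]
3. Technician goes to the rooftop with sample L.  [the basement: sample H | the rooftop: sample F, sample L]
4. Technician goes back to the basement with sample F.  [the basement: sample F, sample H | the rooftop: sample L]
5. Technician goes to the rooftop with sample H.  [the basement: sample F | the rooftop: sample H, sample L]
6. Technician goes back to the basement alone.  [the basement: sample F | the rooftop: sample H, sample L]
7. Technician goes to the rooftop with sample F.  [the basement: — | the rooftop: sample F, sample H, sample L]

7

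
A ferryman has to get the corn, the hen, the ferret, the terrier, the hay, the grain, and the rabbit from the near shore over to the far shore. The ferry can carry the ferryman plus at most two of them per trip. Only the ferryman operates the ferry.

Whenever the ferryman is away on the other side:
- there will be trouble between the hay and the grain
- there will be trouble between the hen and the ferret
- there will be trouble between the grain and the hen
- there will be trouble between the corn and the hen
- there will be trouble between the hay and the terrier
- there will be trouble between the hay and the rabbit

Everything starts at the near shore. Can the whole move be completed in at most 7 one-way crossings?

Counting alone: the ferryman can take at most 2 across per trip to the far shore, so moving all 7 needs at least 4 loaded trips out, with a return between consecutive ones — at least 7 crossings.
The safety rule pushes this higher. Following every safe sequence of crossings, the most of the 7 that can be at the far shore as the ferry arrives there on crossing 7 is 6 — never all 7.
So the move cannot be finished within 7 crossings. (The shortest complete plan takes 9:)
1. Ferryman goes to the far shore with the hay and the hen.
2. Ferryman goes back to the near shore alone.
3. Ferryman goes to the far shore with the corn.
4. Ferryman goes back to the near shore with the hen.
5. Ferryman goes to the far shore with the ferret and the grain.
6. Ferryman goes back to the near shore with the hay.
7. Ferryman goes to the far shore with the rabbit and the terrier.
8. Ferryman goes back to the near shore alone.
9. Ferryman goes to the far shore with the hay and the hen.

No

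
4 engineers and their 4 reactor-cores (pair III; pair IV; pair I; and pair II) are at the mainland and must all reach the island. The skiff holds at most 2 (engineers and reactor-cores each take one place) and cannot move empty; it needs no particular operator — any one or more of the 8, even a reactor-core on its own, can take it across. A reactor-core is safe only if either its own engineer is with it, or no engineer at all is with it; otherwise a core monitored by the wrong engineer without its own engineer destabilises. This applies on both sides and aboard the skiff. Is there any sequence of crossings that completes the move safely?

No

Following every safe sequence of crossings from the start, the most of the 8 that can be at the island as the skiff arrives there on crossings 1, 3, 5 is 2, 3, 4 respectively; the best ever achieved is 4 of 8.
From crossing 7 on, no configuration arises that was not already reachable earlier: only 44 distinct safe configurations (who is on which side, and where the skiff is) can ever be reached, none of them has everyone across, and every continuation just revisits them. So no valid plan exists.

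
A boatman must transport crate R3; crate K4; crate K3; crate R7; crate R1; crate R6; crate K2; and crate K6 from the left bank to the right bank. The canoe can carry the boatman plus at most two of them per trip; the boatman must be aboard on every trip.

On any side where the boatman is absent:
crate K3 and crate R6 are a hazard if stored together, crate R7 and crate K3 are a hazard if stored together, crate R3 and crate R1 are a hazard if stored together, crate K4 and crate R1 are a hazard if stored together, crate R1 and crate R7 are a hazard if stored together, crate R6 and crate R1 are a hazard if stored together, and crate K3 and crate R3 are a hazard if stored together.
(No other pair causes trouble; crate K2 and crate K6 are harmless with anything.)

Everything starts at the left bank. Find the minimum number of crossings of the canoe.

Counting alone: the boatman can take at most 2 across per trip to the right bank, so moving all 8 needs at least 4 loaded trips out, with a return between consecutive ones — at least 7 crossings.
The safety rule pushes this higher. Following every safe sequence of crossings, the most of the 8 that can be at the right bank as the canoe arrives there on crossing 7 is 6 — never all 8.
So no plan with fewer than 9 crossings exists, and this one achieves 9:
1. Boatman goes to the right bank with crate K3 and crate R1.  [the left bank: crate K2, crate K4, crate K6, crate R3, crate R6, crate R7 | the right bank: crate K3, crate R1]
2. Boatman goes back to the left bank alone.  [the left bank: crate K2, crate K4, crate K6, crate R3, crate R6, crate R7 | the right bank: crate K3, crate R1]
3. Boatman goes to the right bank with crate K4 and crate R3.  [the left bank: crate K2, crate K6, crate R6, crate R7 | the right bank: crate K3, crate K4, crate R1, crate R3]
4. Boatman goes back to the left bank with crate K3 and crate R1.  [the left bank: crate K2, crate K3, crate K6, crate R1, crate R6, crate R7 | the right bank: crate K4, crate R3]
5. Boatman goes to the right bank with crate R6 and crate R7.  [the left bank: crate K2, crate K3, crate K6, crate R1 | the right bank: crate K4, crate R3, crate R6, crate R7]
6. Boatman goes back to the left bank alone.  [the left bank: crate K2, crate K3, crate K6, crate R1 | the right bank: crate K4, crate R3, crate R6, crate R7]
7. Boatman goes to the right bank with crate K2 and crate K6.  [the left bank: crate K3, crate R1 | the right bank: crate K2, crate K4, crate K6, crate R3, crate R6, crate R7]
8. Boatman goes back to the left bank alone.  [the left bank: crate K3, crate R1 | the right bank: crate K2, crate K4, crate K6, crate R3, crate R6, crate R7]
9. Boatman goes to the right bank with crate K3 and crate R1.  [the left bank: — | the right bank: crate K2, crate K3, crate K4, crate K6, crate R1, crate R3, crate R6, crate R7]

9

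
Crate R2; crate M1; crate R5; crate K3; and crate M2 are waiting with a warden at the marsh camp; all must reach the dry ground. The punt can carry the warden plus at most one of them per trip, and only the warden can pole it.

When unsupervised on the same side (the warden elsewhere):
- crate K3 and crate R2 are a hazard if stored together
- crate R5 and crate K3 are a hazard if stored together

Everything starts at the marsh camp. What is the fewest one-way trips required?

11

Counting alone: the warden can take at most 1 across per trip to the dry ground, so moving all 5 needs at least 5 loaded trips out, with a return between consecutive ones — at least 9 crossings.
The safety rule pushes this higher. Following every safe sequence of crossings, the most of the 5 that can be at the dry ground as the punt arrives there on crossing 9 is 4 — never all 5.
So no plan with fewer than 11 crossings exists, and this one achieves 11:
1. Warden goes to the dry ground with crate K3.
2. Warden goes back to the marsh camp alone.
3. Warden goes to the dry ground with crate R2.
4. Warden goes back to the marsh camp with crate K3.
5. Warden goes to the dry ground with crate R5.
6. Warden goes back to the marsh camp alone.
7. Warden goes to the dry ground with crate M1.
8. Warden goes back to the marsh camp alone.
9. Warden goes to the dry ground with crate M2.
10. Warden goes back to the marsh camp alone.
11. Warden goes to the dry ground with crate K3.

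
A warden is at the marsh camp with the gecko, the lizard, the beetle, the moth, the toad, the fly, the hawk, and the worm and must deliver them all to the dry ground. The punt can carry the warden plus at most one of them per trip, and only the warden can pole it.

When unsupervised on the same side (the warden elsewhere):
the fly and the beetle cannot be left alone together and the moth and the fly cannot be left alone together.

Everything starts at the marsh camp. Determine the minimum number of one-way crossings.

Counting alone: the warden can take at most 1 across per trip to the dry ground, so moving all 8 needs at least 8 loaded trips out, with a return between consecutive ones — at least 15 crossings.
The safety rule pushes this higher. Following every safe sequence of crossings, the most of the 8 that can be at the dry ground as the punt arrives there on crossing 15 is 7 — never all 8.
So no plan with fewer than 17 crossings exists, and this one achieves 17:
1. Warden goes to the dry ground with the fly.
2. Warden goes back to the marsh camp alone.
3. Warden goes to the dry ground with the gecko.
4. Warden goes back to the marsh camp alone.
5. Warden goes to the dry ground with the lizard.
6. Warden goes back to the marsh camp alone.
7. Warden goes to the dry ground with the beetle.
8. Warden goes back to the marsh camp with the fly.
9. Warden goes to the dry ground with the moth.
10. Warden goes back to the marsh camp alone.
11. Warden goes to the dry ground with the toad.
12. Warden goes back to the marsh camp alone.
13. Warden goes to the dry ground with the hawk.
14. Warden goes back to the marsh camp alone.
15. Warden goes to the dry ground with the worm.
16. Warden goes back to the marsh camp alone.
17. Warden goes to the dry ground with the fly.

17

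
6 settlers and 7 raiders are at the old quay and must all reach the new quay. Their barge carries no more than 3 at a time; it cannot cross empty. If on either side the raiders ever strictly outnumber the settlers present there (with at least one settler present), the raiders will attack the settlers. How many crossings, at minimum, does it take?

The raiders already outnumber the settlers at the old quay before anyone moves, so the starting position itself is disallowed.

impossible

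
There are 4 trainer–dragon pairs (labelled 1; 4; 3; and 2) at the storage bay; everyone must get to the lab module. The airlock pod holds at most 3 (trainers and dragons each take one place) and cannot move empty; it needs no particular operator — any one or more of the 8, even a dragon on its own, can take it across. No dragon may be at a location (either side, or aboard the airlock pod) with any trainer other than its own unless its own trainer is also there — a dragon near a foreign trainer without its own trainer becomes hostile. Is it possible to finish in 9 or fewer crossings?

Yes

Yes — this plan uses 9 crossings (≤ 9):
1. dragon 1 and trainer 1 cross → the lab module.
2. trainer 1 crosses ← the storage bay.
3. dragon 4, trainer 1, and trainer 4 cross → the lab module.
4. dragon 1 and trainer 1 cross ← the storage bay.
5. trainer 1, trainer 2, and trainer 3 cross → the lab module.
6. dragon 4 crosses ← the storage bay.
7. dragon 1 and dragon 4 cross → the lab module.
8. dragon 1 crosses ← the storage bay.
9. dragon 1, dragon 2, and dragon 3 cross → the lab module.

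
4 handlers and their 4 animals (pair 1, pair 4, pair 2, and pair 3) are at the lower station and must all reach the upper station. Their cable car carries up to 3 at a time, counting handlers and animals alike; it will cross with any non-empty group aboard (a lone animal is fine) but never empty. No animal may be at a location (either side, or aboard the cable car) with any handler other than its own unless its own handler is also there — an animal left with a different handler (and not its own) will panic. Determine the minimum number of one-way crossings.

9

Counting alone: each trip to the upper station takes at most 3 across and each return brings at least 1 back, so after t trips out (and t−1 returns) at most 3t − (t−1) of the 8 are across; that first reaches 8 at t = 4, so at least 7 crossings are needed.
The safety rule pushes this higher. Following every safe sequence of crossings, the most of the 8 that can be at the upper station as the cable car arrives there on crossing 7 is 7 — never all 8.
So no plan with fewer than 9 crossings exists, and this one achieves 9:
1. animal 1 and handler 1 cross → the upper station.
2. handler 1 crosses ← the lower station.
3. animal 4, handler 1, and handler 4 cross → the upper station.
4. animal 1 and handler 1 cross ← the lower station.
5. handler 1, handler 2, and handler 3 cross → the upper station.
6. animal 4 crosses ← the lower station.
7. animal 1 and animal 4 cross → the upper station.
8. animal 1 crosses ← the lower station.
9. animal 1, animal 2, and animal 3 cross → the upper station.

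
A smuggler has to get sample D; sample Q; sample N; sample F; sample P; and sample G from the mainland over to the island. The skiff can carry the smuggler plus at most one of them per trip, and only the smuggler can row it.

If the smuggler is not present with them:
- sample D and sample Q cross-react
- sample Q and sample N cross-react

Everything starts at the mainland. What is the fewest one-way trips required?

13

Counting alone: the smuggler can take at most 1 across per trip to the island, so moving all 6 needs at least 6 loaded trips out, with a return between consecutive ones — at least 11 crossings.
The safety rule pushes this higher. Following every safe sequence of crossings, the most of the 6 that can be at the island as the skiff arrives there on crossing 11 is 5 — never all 6.
So no plan with fewer than 13 crossings exists, and this one achieves 13:
1. Smuggler goes to the island with sample Q.
2. Smuggler goes back to the mainland alone.
3. Smuggler goes to the island with sample D.
4. Smuggler goes back to the mainland with sample Q.
5. Smuggler goes to the island with sample N.
6. Smuggler goes back to the mainland alone.
7. Smuggler goes to the island with sample F.
8. Smuggler goes back to the mainland alone.
9. Smuggler goes to the island with sample P.
10. Smuggler goes back to the mainland alone.
11. Smuggler goes to the island with sample G.
12. Smuggler goes back to the mainland alone.
13. Smuggler goes to the island with sample Q.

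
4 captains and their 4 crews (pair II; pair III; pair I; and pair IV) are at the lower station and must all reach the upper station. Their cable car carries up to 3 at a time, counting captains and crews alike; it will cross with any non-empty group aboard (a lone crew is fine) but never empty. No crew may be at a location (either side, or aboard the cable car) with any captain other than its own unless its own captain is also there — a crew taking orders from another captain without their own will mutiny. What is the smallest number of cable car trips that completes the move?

9

Counting alone: each trip to the upper station takes at most 3 across and each return brings at least 1 back, so after t trips out (and t−1 returns) at most 3t − (t−1) of the 8 are across; that first reaches 8 at t = 4, so at least 7 crossings are needed.
The safety rule pushes this higher. Following every safe sequence of crossings, the most of the 8 that can be at the upper station as the cable car arrives there on crossing 7 is 7 — never all 8.
So no plan with fewer than 9 crossings exists, and this one achieves 9:
1. captain II and crew II cross → the upper station.
2. captain II crosses ← the lower station.
3. captain II, captain III, and crew III cross → the upper station.
4. captain II and crew II cross ← the lower station.
5. captain I, captain II, and captain IV cross → the upper station.
6. crew III crosses ← the lower station.
7. crew II and crew III cross → the upper station.
8. crew II crosses ← the lower station.
9. crew I, crew II, and crew IV cross → the upper station.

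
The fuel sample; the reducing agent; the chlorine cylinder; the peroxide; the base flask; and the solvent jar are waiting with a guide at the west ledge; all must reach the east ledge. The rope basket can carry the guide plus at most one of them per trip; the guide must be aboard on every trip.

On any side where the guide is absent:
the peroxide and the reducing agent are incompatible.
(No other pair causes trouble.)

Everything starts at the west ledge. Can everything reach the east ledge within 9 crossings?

No

Counting alone: the guide can take at most 1 across per trip to the east ledge, so moving all 6 needs at least 6 loaded trips out, with a return between consecutive ones — at least 11 crossings.
Since 9 < 11, 9 crossings cannot be enough. (The shortest complete plan in fact takes 11:)
1. Guide goes to the east ledge with the reducing agent.
2. Guide goes back to the west ledge alone.
3. Guide goes to the east ledge with the fuel sample.
4. Guide goes back to the west ledge alone.
5. Guide goes to the east ledge with the chlorine cylinder.
6. Guide goes back to the west ledge alone.
7. Guide goes to the east ledge with the base flask.
8. Guide goes back to the west ledge alone.
9. Guide goes to the east ledge with the solvent jar.
10. Guide goes back to the west ledge alone.
11. Guide goes to the east ledge with the peroxide.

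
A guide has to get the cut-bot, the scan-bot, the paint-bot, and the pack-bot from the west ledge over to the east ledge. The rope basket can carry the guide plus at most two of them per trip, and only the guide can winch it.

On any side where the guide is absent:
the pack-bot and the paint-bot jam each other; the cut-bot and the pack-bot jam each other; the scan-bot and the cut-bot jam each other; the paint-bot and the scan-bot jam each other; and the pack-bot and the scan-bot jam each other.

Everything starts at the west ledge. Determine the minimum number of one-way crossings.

Counting alone: the guide can take at most 2 across per trip to the east ledge, so moving all 4 needs at least 2 loaded trips out, with a return between consecutive ones — at least 3 crossings.
The safety rule pushes this higher. Following every safe sequence of crossings, the most of the 4 that can be at the east ledge as the rope basket arrives there on crossing 3 is 3 — never all 4.
So no plan with fewer than 5 crossings exists, and this one achieves 5:
1. Guide goes to the east ledge with the pack-bot and the scan-bot.  [the west ledge: the cut-bot, the paint-bot | the east ledge: the pack-bot, the scan-bot]
2. Guide goes back to the west ledge with the scan-bot.  [the west ledge: the cut-bot, the paint-bot, the scan-bot | the east ledge: the pack-bot]
3. Guide goes to the east ledge with the cut-bot and the paint-bot.  [the west ledge: the scan-bot | the east ledge: the cut-bot, the pack-bot, the paint-bot]
4. Guide goes back to the west ledge with the pack-bot.  [the west ledge: the pack-bot, the scan-bot | the east ledge: the cut-bot, the paint-bot]
5. Guide goes to the east ledge with the pack-bot and the scan-bot.  [the west ledge: — | the east ledge: the cut-bot, the pack-bot, the paint-bot, the scan-bot]

5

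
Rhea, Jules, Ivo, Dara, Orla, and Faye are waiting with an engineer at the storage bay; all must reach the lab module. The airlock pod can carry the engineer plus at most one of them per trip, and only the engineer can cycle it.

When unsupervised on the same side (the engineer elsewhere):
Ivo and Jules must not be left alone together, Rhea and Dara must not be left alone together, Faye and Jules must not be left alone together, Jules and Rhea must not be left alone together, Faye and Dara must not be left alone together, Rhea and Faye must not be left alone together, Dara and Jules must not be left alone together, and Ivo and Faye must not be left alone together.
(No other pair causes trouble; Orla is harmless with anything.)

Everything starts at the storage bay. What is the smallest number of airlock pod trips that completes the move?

impossible

Whatever the first load, the items left behind include a forbidden pair without the engineer. No opening move is safe, so no plan exists.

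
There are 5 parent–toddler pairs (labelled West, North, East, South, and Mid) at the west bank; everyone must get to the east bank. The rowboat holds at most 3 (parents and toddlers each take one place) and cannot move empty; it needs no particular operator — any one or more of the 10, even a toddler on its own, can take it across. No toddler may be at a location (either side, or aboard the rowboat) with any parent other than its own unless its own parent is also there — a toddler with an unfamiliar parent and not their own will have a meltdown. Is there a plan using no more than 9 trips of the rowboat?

Counting alone: each trip to the east bank takes at most 3 across and each return brings at least 1 back, so after t trips out (and t−1 returns) at most 3t − (t−1) of the 10 are across; that first reaches 10 at t = 5, so at least 9 crossings are needed.
The safety rule pushes this higher. Following every safe sequence of crossings, the most of the 10 that can be at the east bank as the rowboat arrives there on crossing 9 is 9 — never all 10.
So the move cannot be finished within 9 crossings. (The shortest complete plan takes 11:)
1. parent West and toddler West cross → the east bank.
2. parent West crosses ← the west bank.
3. toddler East, toddler North, and toddler South cross → the east bank.
4. toddler West crosses ← the west bank.
5. parent East, parent North, and parent South cross → the east bank.
6. parent North and toddler North cross ← the west bank.
7. parent Mid, parent North, and parent West cross → the east bank.
8. toddler East crosses ← the west bank.
9. toddler North and toddler West cross → the east bank.
10. toddler West crosses ← the west bank.
11. toddler East, toddler Mid, and toddler West cross → the east bank.

No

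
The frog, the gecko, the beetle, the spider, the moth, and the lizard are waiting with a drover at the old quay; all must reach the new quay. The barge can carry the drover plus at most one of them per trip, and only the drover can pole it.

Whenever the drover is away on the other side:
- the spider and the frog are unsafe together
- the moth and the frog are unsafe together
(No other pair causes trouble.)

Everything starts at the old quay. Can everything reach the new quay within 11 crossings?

No

Counting alone: the drover can take at most 1 across per trip to the new quay, so moving all 6 needs at least 6 loaded trips out, with a return between consecutive ones — at least 11 crossings.
The safety rule pushes this higher. Following every safe sequence of crossings, the most of the 6 that can be at the new quay as the barge arrives there on crossing 11 is 5 — never all 6.
So the move cannot be finished within 11 crossings. (The shortest complete plan takes 13:)
1. Drover goes to the new quay with the frog.
2. Drover goes back to the old quay alone.
3. Drover goes to the new quay with the gecko.
4. Drover goes back to the old quay alone.
5. Drover goes to the new quay with the beetle.
6. Drover goes back to the old quay alone.
7. Drover goes to the new quay with the spider.
8. Drover goes back to the old quay with the frog.
9. Drover goes to the new quay with the moth.
10. Drover goes back to the old quay alone.
11. Drover goes to the new quay with the lizard.
12. Drover goes back to the old quay alone.
13. Drover goes to the new quay with the frog.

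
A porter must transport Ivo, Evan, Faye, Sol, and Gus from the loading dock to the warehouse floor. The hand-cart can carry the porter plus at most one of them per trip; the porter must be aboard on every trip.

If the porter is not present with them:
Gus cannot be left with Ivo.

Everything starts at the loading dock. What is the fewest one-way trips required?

9

Counting alone: the porter can take at most 1 across per trip to the warehouse floor, so moving all 5 needs at least 5 loaded trips out, with a return between consecutive ones — at least 9 crossings.
The plan below uses exactly 9 crossings, so it is optimal:
1. Porter goes to the warehouse floor with Ivo.
2. Porter goes back to the loading dock alone.
3. Porter goes to the warehouse floor with Evan.
4. Porter goes back to the loading dock alone.
5. Porter goes to the warehouse floor with Faye.
6. Porter goes back to the loading dock alone.
7. Porter goes to the warehouse floor with Sol.
8. Porter goes back to the loading dock alone.
9. Porter goes to the warehouse floor with Gus.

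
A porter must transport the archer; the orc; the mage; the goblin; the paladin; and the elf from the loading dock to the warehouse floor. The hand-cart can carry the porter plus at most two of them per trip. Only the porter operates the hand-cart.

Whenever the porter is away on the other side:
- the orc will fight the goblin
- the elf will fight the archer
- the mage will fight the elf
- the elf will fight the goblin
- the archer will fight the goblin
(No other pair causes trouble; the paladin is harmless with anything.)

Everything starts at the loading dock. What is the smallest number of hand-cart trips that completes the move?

9

Counting alone: the porter can take at most 2 across per trip to the warehouse floor, so moving all 6 needs at least 3 loaded trips out, with a return between consecutive ones — at least 5 crossings.
The safety rule pushes this higher. Following every safe sequence of crossings, the most of the 6 that can be at the warehouse floor as the hand-cart arrives there on crossings 5, 7 is 4, 5 respectively — never all 6.
So no plan with fewer than 9 crossings exists, and this one achieves 9:
1. Porter goes to the warehouse floor with the elf and the goblin.
2. Porter goes back to the loading dock with the goblin.
3. Porter goes to the warehouse floor with the archer and the orc.
4. Porter goes back to the loading dock with the archer.
5. Porter goes to the warehouse floor with the archer and the mage.
6. Porter goes back to the loading dock with the elf.
7. Porter goes to the warehouse floor with the goblin and the paladin.
8. Porter goes back to the loading dock with the goblin.
9. Porter goes to the warehouse floor with the elf and the goblin.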